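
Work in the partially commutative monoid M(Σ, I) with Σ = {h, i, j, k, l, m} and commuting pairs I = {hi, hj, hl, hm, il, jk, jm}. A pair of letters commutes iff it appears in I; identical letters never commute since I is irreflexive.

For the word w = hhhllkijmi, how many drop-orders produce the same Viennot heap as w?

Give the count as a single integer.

piece 0:h — minimal
piece 1:h rests on {0:h}
piece 2:h rests on {1:h}
piece 3:l — minimal
piece 4:l rests on {3:l}
piece 5:k rests on {2:h, 4:l}
piece 6:i rests on {5:k}
piece 7:j rests on {6:i}
piece 8:m rests on {6:i}
piece 9:i rests on {7:j, 8:m}
minimal pieces: {0:h, 3:l}
ways to finish when only these pieces remain (= sum over removing one remaining piece with nothing left below it):
  1 left: {9}→1
  2 left: {7,9}→1  {8,9}→1
  3 left: {7,8,9}→2
  4 left: {6,7,8,9}→2
  5 left: {5,6,7,8,9}→2
  6 left: {2,5,6,7,8,9}→2  {4,5,6,7,8,9}→2
  7 left: {1,2,5,6,7,8,9}→2  {2,4,5,6,7,8,9}→4  {3,4,5,6,7,8,9}→2
  8 left: {0,1,2,5,6,7,8,9}→2  {1,2,4,5,6,7,8,9}→6  {2,3,4,5,6,7,8,9}→6
  placing 0:h first → 12 extensions
  placing 3:l first → 8 extensions
total linear extensions = 20

20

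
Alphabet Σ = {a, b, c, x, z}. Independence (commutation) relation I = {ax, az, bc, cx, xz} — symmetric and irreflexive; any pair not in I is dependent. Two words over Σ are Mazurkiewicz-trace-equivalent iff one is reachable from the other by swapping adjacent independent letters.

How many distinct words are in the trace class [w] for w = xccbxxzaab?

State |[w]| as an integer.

243

drop 0:x onto floor
drop 1:c onto floor
drop 2:c onto {1:c}
drop 3:b onto {0:x}
drop 4:x onto {3:b}
drop 5:x onto {4:x}
drop 6:z onto {2:c, 3:b}
drop 7:a onto {2:c, 3:b}
drop 8:a onto {7:a}
drop 9:b onto {5:x, 6:z, 8:a}
ground layer = {0:x, 1:c}
drop-orders for the pieces not yet dropped (sum over which currently-grounded one goes next):
  1 to go: {9} 1
  2 to go: {5,9} 1  {6,9} 1  {8,9} 1
  3 to go: {4,5,9} 1  {5,6,9} 2  {5,8,9} 2  {6,8,9} 2  {7,8,9} 1
  4 to go: {4,5,6,9} 3  {4,5,8,9} 3  {5,6,8,9} 6  {5,7,8,9} 3  {6,7,8,9} 3
  5 to go: {2,6,7,8,9} 3  {4,5,6,8,9} 12  {4,5,7,8,9} 6  {5,6,7,8,9} 12
  6 to go: {1,2,6,7,8,9} 3  {2,5,6,7,8,9} 15  {4,5,6,7,8,9} 30
  7 to go: {1,2,5,6,7,8,9} 18  {2,4,5,6,7,8,9} 45  {3,4,5,6,7,8,9} 30
  8 to go: {0,3,4,5,6,7,8,9} 30  {1,2,4,5,6,7,8,9} 63  {2,3,4,5,6,7,8,9} 75
  if 0:x drops first: 138 orders
  if 1:c drops first: 105 orders
heap linearizations: 243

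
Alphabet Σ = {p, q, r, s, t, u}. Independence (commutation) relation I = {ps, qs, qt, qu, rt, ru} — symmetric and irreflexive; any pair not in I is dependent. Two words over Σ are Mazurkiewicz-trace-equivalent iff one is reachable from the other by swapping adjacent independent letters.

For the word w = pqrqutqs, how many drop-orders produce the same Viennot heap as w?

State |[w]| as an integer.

0(p) covers ∅
1(q) covers 0:p
2(r) covers 1:q
3(q) covers 2:r
4(u) covers 0:p
5(t) covers 4:u
6(q) covers 3:q
7(s) covers 2:r, 5:t
floor of heap: 0:p
completions by unplaced set U, small U first (add the entries for U minus each lowest piece of U):
  |U|=1: {6}:1  {7}:1
  |U|=2: {3,6}:1  {5,7}:1  {6,7}:2
  |U|=3: {3,6,7}:3  {4,5,7}:1  {5,6,7}:3
  |U|=4: {2,3,6,7}:3  {3,5,6,7}:6  {4,5,6,7}:4
  |U|=5: {1,2,3,6,7}:3  {2,3,5,6,7}:9  {3,4,5,6,7}:10
  |U|=6: {1,2,3,5,6,7}:12  {2,3,4,5,6,7}:19
  start at 0(p): 31

31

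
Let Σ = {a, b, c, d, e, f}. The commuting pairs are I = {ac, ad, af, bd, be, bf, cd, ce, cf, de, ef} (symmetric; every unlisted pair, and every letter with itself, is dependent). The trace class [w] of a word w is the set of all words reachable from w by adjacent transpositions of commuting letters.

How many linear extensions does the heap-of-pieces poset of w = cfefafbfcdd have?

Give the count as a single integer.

1386

#0=c has no predecessor
#1=f has no predecessor
#2=e has no predecessor
#3=f depends on [1:f]
#4=a depends on [2:e]
#5=f depends on [3:f]
#6=b depends on [0:c, 4:a]
#7=f depends on [5:f]
#8=c depends on [6:b]
#9=d depends on [7:f]
#10=d depends on [9:d]
sources: [0:c, 1:f, 2:e]
N(rest) = Σ N(rest − s) over sources s of rest; N(one piece) = 1:
  size 1 → [8]=1  [10]=1
  size 2 → [6,8]=1  [8,10]=2  [9,10]=1
  size 3 → [0,6,8]=1  [4,6,8]=1  [6,8,10]=3  [7,9,10]=1  [8,9,10]=3
  size 4 → [0,4,6,8]=2  [0,6,8,10]=4  [2,4,6,8]=1  [4,6,8,10]=4  [5,7,9,10]=1  [6,8,9,10]=6  [7,8,9,10]=4
  size 5 → [0,2,4,6,8]=3  [0,4,6,8,10]=10  [0,6,8,9,10]=10  [2,4,6,8,10]=5  [3,5,7,9,10]=1  [4,6,8,9,10]=10  [5,7,8,9,10]=5  [6,7,8,9,10]=10
  size 6 → [0,2,4,6,8,10]=18  [0,4,6,8,9,10]=30  [0,6,7,8,9,10]=20  [1,3,5,7,9,10]=1  [2,4,6,8,9,10]=15  [3,5,7,8,9,10]=6  [4,6,7,8,9,10]=20  [5,6,7,8,9,10]=15
  size 7 → [0,2,4,6,8,9,10]=63  [0,4,6,7,8,9,10]=70  [0,5,6,7,8,9,10]=35  [1,3,5,7,8,9,10]=7  [2,4,6,7,8,9,10]=35  [3,5,6,7,8,9,10]=21  [4,5,6,7,8,9,10]=35
  size 8 → [0,2,4,6,7,8,9,10]=168  [0,3,5,6,7,8,9,10]=56  [0,4,5,6,7,8,9,10]=140  [1,3,5,6,7,8,9,10]=28  [2,4,5,6,7,8,9,10]=70  [3,4,5,6,7,8,9,10]=56
  size 9 → [0,1,3,5,6,7,8,9,10]=84  [0,2,4,5,6,7,8,9,10]=378  [0,3,4,5,6,7,8,9,10]=252  [1,3,4,5,6,7,8,9,10]=84  [2,3,4,5,6,7,8,9,10]=126
  first=0(c) contributes 210
  first=1(f) contributes 756
  first=2(e) contributes 420
|[w]| = 1386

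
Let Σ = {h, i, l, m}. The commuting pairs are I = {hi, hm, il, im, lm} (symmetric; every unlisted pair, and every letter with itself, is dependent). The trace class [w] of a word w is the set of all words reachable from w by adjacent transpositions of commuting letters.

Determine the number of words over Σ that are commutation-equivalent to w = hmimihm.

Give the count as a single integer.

210

#0=h has no predecessor
#1=m has no predecessor
#2=i has no predecessor
#3=m depends on [1:m]
#4=i depends on [2:i]
#5=h depends on [0:h]
#6=m depends on [3:m]
sources: [0:h, 1:m, 2:i]
N(rest) = Σ N(rest − s) over sources s of rest; N(one piece) = 1:
  size 1 → [4]=1  [5]=1  [6]=1
  size 2 → [0,5]=1  [2,4]=1  [3,6]=1  [4,5]=2  [4,6]=2  [5,6]=2
  size 3 → [0,4,5]=3  [0,5,6]=3  [1,3,6]=1  [2,4,5]=3  [2,4,6]=3  [3,4,6]=3  [3,5,6]=3  [4,5,6]=6
  size 4 → [0,2,4,5]=6  [0,3,5,6]=6  [0,4,5,6]=12  [1,3,4,6]=4  [1,3,5,6]=4  [2,3,4,6]=6  [2,4,5,6]=12  [3,4,5,6]=12
  size 5 → [0,1,3,5,6]=10  [0,2,4,5,6]=30  [0,3,4,5,6]=30  [1,2,3,4,6]=10  [1,3,4,5,6]=20  [2,3,4,5,6]=30
  first=0(h) contributes 60
  first=1(m) contributes 90
  first=2(i) contributes 60
|[w]| = 210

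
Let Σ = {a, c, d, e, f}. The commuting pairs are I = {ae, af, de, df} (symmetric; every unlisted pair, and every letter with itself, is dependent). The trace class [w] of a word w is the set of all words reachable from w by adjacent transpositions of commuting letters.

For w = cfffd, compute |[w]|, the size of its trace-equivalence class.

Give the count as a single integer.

piece 0:c — minimal
piece 1:f rests on {0:c}
piece 2:f rests on {1:f}
piece 3:f rests on {2:f}
piece 4:d rests on {0:c}
minimal pieces: {0:c}
ways to finish when only these pieces remain (= sum over removing one remaining piece with nothing left below it):
  1 left: {3}→1  {4}→1
  2 left: {2,3}→1  {3,4}→2
  3 left: {1,2,3}→1  {2,3,4}→3
  placing 0:c first → 4 extensions

4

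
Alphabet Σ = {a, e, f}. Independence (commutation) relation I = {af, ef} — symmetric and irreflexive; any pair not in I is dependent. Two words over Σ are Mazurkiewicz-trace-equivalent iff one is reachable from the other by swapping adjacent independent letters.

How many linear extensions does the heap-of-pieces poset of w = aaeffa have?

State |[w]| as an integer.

drop 0:a onto floor
drop 1:a onto {0:a}
drop 2:e onto {1:a}
drop 3:f onto floor
drop 4:f onto {3:f}
drop 5:a onto {2:e}
ground layer = {0:a, 3:f}
drop-orders for the pieces not yet dropped (sum over which currently-grounded one goes next):
  1 to go: {4} 1  {5} 1
  2 to go: {2,5} 1  {3,4} 1  {4,5} 2
  3 to go: {1,2,5} 1  {2,4,5} 3  {3,4,5} 3
  4 to go: {0,1,2,5} 1  {1,2,4,5} 4  {2,3,4,5} 6
  if 0:a drops first: 10 orders
  if 3:f drops first: 5 orders
heap linearizations: 15

15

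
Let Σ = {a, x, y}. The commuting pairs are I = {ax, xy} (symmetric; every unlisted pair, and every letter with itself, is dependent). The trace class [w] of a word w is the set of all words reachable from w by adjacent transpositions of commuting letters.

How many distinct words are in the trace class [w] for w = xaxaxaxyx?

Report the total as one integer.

#0=x has no predecessor
#1=a has no predecessor
#2=x depends on [0:x]
#3=a depends on [1:a]
#4=x depends on [2:x]
#5=a depends on [3:a]
#6=x depends on [4:x]
#7=y depends on [5:a]
#8=x depends on [6:x]
sources: [0:x, 1:a]
N(rest) = Σ N(rest − s) over sources s of rest; N(one piece) = 1:
  size 1 → [7]=1  [8]=1
  size 2 → [5,7]=1  [6,8]=1  [7,8]=2
  size 3 → [3,5,7]=1  [4,6,8]=1  [5,7,8]=3  [6,7,8]=3
  size 4 → [1,3,5,7]=1  [2,4,6,8]=1  [3,5,7,8]=4  [4,6,7,8]=4  [5,6,7,8]=6
  size 5 → [0,2,4,6,8]=1  [1,3,5,7,8]=5  [2,4,6,7,8]=5  [3,5,6,7,8]=10  [4,5,6,7,8]=10
  size 6 → [0,2,4,6,7,8]=6  [1,3,5,6,7,8]=15  [2,4,5,6,7,8]=15  [3,4,5,6,7,8]=20
  size 7 → [0,2,4,5,6,7,8]=21  [1,3,4,5,6,7,8]=35  [2,3,4,5,6,7,8]=35
  first=0(x) contributes 70
  first=1(a) contributes 56
|[w]| = 126

126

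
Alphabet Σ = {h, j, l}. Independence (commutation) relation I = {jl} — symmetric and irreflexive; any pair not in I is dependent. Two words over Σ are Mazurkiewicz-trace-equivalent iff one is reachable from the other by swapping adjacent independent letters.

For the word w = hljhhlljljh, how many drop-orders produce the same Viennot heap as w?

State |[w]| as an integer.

20

#0=h has no predecessor
#1=l depends on [0:h]
#2=j depends on [0:h]
#3=h depends on [1:l, 2:j]
#4=h depends on [3:h]
#5=l depends on [4:h]
#6=l depends on [5:l]
#7=j depends on [4:h]
#8=l depends on [6:l]
#9=j depends on [7:j]
#10=h depends on [8:l, 9:j]
sources: [0:h]
N(rest) = Σ N(rest − s) over sources s of rest; N(one piece) = 1:
  size 1 → [10]=1
  size 2 → [8,10]=1  [9,10]=1
  size 3 → [6,8,10]=1  [7,9,10]=1  [8,9,10]=2
  size 4 → [5,6,8,10]=1  [6,8,9,10]=3  [7,8,9,10]=3
  size 5 → [5,6,8,9,10]=4  [6,7,8,9,10]=6
  size 6 → [5,6,7,8,9,10]=10
  size 7 → [4,5,6,7,8,9,10]=10
  size 8 → [3,4,5,6,7,8,9,10]=10
  size 9 → [1,3,4,5,6,7,8,9,10]=10  [2,3,4,5,6,7,8,9,10]=10
  first=0(h) contributes 20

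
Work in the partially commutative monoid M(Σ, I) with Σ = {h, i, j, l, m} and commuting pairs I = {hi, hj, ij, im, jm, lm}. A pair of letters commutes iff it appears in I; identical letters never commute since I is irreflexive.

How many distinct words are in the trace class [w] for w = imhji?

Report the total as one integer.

drop 0:i onto floor
drop 1:m onto floor
drop 2:h onto {1:m}
drop 3:j onto floor
drop 4:i onto {0:i}
ground layer = {0:i, 1:m, 3:j}
drop-orders for the pieces not yet dropped (sum over which currently-grounded one goes next):
  1 to go: {2} 1  {3} 1  {4} 1
  2 to go: {0,4} 1  {1,2} 1  {2,3} 2  {2,4} 2  {3,4} 2
  3 to go: {0,2,4} 3  {0,3,4} 3  {1,2,3} 3  {1,2,4} 3  {2,3,4} 6
  if 0:i drops first: 12 orders
  if 1:m drops first: 12 orders
  if 3:j drops first: 6 orders
heap linearizations: 30

30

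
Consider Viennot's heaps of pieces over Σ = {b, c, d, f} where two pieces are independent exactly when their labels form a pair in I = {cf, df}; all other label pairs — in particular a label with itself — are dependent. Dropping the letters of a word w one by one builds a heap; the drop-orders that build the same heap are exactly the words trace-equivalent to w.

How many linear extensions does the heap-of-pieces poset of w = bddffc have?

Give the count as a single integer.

piece 0:b — minimal
piece 1:d rests on {0:b}
piece 2:d rests on {1:d}
piece 3:f rests on {0:b}
piece 4:f rests on {3:f}
piece 5:c rests on {2:d}
minimal pieces: {0:b}
ways to finish when only these pieces remain (= sum over removing one remaining piece with nothing left below it):
  1 left: {4}→1  {5}→1
  2 left: {2,5}→1  {3,4}→1  {4,5}→2
  3 left: {1,2,5}→1  {2,4,5}→3  {3,4,5}→3
  4 left: {1,2,4,5}→4  {2,3,4,5}→6
  placing 0:b first → 10 extensions

10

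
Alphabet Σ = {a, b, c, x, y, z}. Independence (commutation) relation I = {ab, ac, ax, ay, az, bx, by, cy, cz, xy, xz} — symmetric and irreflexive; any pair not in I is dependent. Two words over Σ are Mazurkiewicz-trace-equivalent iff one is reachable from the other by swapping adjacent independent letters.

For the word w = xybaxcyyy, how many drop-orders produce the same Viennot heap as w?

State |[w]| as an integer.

0(x) covers ∅
1(y) covers ∅
2(b) covers ∅
3(a) covers ∅
4(x) covers 0:x
5(c) covers 2:b, 4:x
6(y) covers 1:y
7(y) covers 6:y
8(y) covers 7:y
floor of heap: 0:x, 1:y, 2:b, 3:a
completions by unplaced set U, small U first (add the entries for U minus each lowest piece of U):
  |U|=1: {3}:1  {5}:1  {8}:1
  |U|=2: {2,5}:1  {3,5}:2  {3,8}:2  {4,5}:1  {5,8}:2  {7,8}:1
  |U|=3: {0,4,5}:1  {2,3,5}:3  {2,4,5}:2  {2,5,8}:3  {3,4,5}:3  {3,5,8}:6  {3,7,8}:3  {4,5,8}:3  {5,7,8}:3  {6,7,8}:1
  |U|=4: {0,2,4,5}:3  {0,3,4,5}:4  {0,4,5,8}:4  {1,6,7,8}:1  {2,3,4,5}:8  {2,3,5,8}:12  {2,4,5,8}:8  {2,5,7,8}:6  {3,4,5,8}:12  {3,5,7,8}:12  {3,6,7,8}:4  {4,5,7,8}:6  {5,6,7,8}:4
  |U|=5: {0,2,3,4,5}:15  {0,2,4,5,8}:15  {0,3,4,5,8}:20  {0,4,5,7,8}:10  {1,3,6,7,8}:5  {1,5,6,7,8}:5  {2,3,4,5,8}:40  {2,3,5,7,8}:30  {2,4,5,7,8}:20  {2,5,6,7,8}:10  {3,4,5,7,8}:30  {3,5,6,7,8}:20  {4,5,6,7,8}:10
  |U|=6: {0,2,3,4,5,8}:90  {0,2,4,5,7,8}:45  {0,3,4,5,7,8}:60  {0,4,5,6,7,8}:20  {1,2,5,6,7,8}:15  {1,3,5,6,7,8}:30  {1,4,5,6,7,8}:15  {2,3,4,5,7,8}:120  {2,3,5,6,7,8}:60  {2,4,5,6,7,8}:40  {3,4,5,6,7,8}:60
  |U|=7: {0,1,4,5,6,7,8}:35  {0,2,3,4,5,7,8}:315  {0,2,4,5,6,7,8}:105  {0,3,4,5,6,7,8}:140  {1,2,3,5,6,7,8}:105  {1,2,4,5,6,7,8}:70  {1,3,4,5,6,7,8}:105  {2,3,4,5,6,7,8}:280
  start at 0(x): 560
  start at 1(y): 840
  start at 2(b): 280
  start at 3(a): 210
sum over floor = 1890

1890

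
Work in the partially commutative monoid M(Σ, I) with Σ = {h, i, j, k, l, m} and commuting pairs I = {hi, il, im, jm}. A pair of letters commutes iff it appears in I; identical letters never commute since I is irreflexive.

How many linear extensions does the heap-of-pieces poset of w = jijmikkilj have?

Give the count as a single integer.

10

#0=j has no predecessor
#1=i depends on [0:j]
#2=j depends on [1:i]
#3=m has no predecessor
#4=i depends on [2:j]
#5=k depends on [3:m, 4:i]
#6=k depends on [5:k]
#7=i depends on [6:k]
#8=l depends on [6:k]
#9=j depends on [7:i, 8:l]
sources: [0:j, 3:m]
N(rest) = Σ N(rest − s) over sources s of rest; N(one piece) = 1:
  size 1 → [9]=1
  size 2 → [7,9]=1  [8,9]=1
  size 3 → [7,8,9]=2
  size 4 → [6,7,8,9]=2
  size 5 → [5,6,7,8,9]=2
  size 6 → [3,5,6,7,8,9]=2  [4,5,6,7,8,9]=2
  size 7 → [2,4,5,6,7,8,9]=2  [3,4,5,6,7,8,9]=4
  size 8 → [1,2,4,5,6,7,8,9]=2  [2,3,4,5,6,7,8,9]=6
  first=0(j) contributes 8
  first=3(m) contributes 2
|[w]| = 10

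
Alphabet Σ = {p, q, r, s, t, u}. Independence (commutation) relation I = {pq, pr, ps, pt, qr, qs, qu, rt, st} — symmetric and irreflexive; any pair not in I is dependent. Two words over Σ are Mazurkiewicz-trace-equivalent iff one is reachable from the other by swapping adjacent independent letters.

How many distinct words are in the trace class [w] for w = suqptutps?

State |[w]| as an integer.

#0=s has no predecessor
#1=u depends on [0:s]
#2=q has no predecessor
#3=p depends on [1:u]
#4=t depends on [1:u, 2:q]
#5=u depends on [3:p, 4:t]
#6=t depends on [5:u]
#7=p depends on [5:u]
#8=s depends on [5:u]
sources: [0:s, 2:q]
N(rest) = Σ N(rest − s) over sources s of rest; N(one piece) = 1:
  size 1 → [6]=1  [7]=1  [8]=1
  size 2 → [6,7]=2  [6,8]=2  [7,8]=2
  size 3 → [6,7,8]=6
  size 4 → [5,6,7,8]=6
  size 5 → [3,5,6,7,8]=6  [4,5,6,7,8]=6
  size 6 → [2,4,5,6,7,8]=6  [3,4,5,6,7,8]=12
  size 7 → [1,3,4,5,6,7,8]=12  [2,3,4,5,6,7,8]=18
  first=0(s) contributes 30
  first=2(q) contributes 12
|[w]| = 42

42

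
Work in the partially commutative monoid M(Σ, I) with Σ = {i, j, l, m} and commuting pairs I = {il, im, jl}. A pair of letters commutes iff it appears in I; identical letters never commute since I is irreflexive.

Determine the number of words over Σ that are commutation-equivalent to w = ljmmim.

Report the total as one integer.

9

0(l) covers ∅
1(j) covers ∅
2(m) covers 0:l, 1:j
3(m) covers 2:m
4(i) covers 1:j
5(m) covers 3:m
floor of heap: 0:l, 1:j
completions by unplaced set U, small U first (add the entries for U minus each lowest piece of U):
  |U|=1: {4}:1  {5}:1
  |U|=2: {3,5}:1  {4,5}:2
  |U|=3: {2,3,5}:1  {3,4,5}:3
  |U|=4: {0,2,3,5}:1  {2,3,4,5}:4
  start at 0(l): 4
  start at 1(j): 5
sum over floor = 9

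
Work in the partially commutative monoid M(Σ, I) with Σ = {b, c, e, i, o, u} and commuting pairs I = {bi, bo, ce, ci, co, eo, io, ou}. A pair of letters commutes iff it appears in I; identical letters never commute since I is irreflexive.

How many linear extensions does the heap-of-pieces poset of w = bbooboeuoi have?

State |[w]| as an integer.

210

drop 0:b onto floor
drop 1:b onto {0:b}
drop 2:o onto floor
drop 3:o onto {2:o}
drop 4:b onto {1:b}
drop 5:o onto {3:o}
drop 6:e onto {4:b}
drop 7:u onto {6:e}
drop 8:o onto {5:o}
drop 9:i onto {7:u}
ground layer = {0:b, 2:o}
drop-orders for the pieces not yet dropped (sum over which currently-grounded one goes next):
  1 to go: {8} 1  {9} 1
  2 to go: {5,8} 1  {7,9} 1  {8,9} 2
  3 to go: {3,5,8} 1  {5,8,9} 3  {6,7,9} 1  {7,8,9} 3
  4 to go: {2,3,5,8} 1  {3,5,8,9} 4  {4,6,7,9} 1  {5,7,8,9} 6  {6,7,8,9} 4
  5 to go: {1,4,6,7,9} 1  {2,3,5,8,9} 5  {3,5,7,8,9} 10  {4,6,7,8,9} 5  {5,6,7,8,9} 10
  6 to go: {0,1,4,6,7,9} 1  {1,4,6,7,8,9} 6  {2,3,5,7,8,9} 15  {3,5,6,7,8,9} 20  {4,5,6,7,8,9} 15
  7 to go: {0,1,4,6,7,8,9} 7  {1,4,5,6,7,8,9} 21  {2,3,5,6,7,8,9} 35  {3,4,5,6,7,8,9} 35
  8 to go: {0,1,4,5,6,7,8,9} 28  {1,3,4,5,6,7,8,9} 56  {2,3,4,5,6,7,8,9} 70
  if 0:b drops first: 126 orders
  if 2:o drops first: 84 orders
heap linearizations: 210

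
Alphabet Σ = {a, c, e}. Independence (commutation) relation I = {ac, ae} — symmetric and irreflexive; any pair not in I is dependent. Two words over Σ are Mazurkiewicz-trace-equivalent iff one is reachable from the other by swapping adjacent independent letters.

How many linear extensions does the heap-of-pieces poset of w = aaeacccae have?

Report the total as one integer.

126

#0=a has no predecessor
#1=a depends on [0:a]
#2=e has no predecessor
#3=a depends on [1:a]
#4=c depends on [2:e]
#5=c depends on [4:c]
#6=c depends on [5:c]
#7=a depends on [3:a]
#8=e depends on [6:c]
sources: [0:a, 2:e]
N(rest) = Σ N(rest − s) over sources s of rest; N(one piece) = 1:
  size 1 → [7]=1  [8]=1
  size 2 → [3,7]=1  [6,8]=1  [7,8]=2
  size 3 → [1,3,7]=1  [3,7,8]=3  [5,6,8]=1  [6,7,8]=3
  size 4 → [0,1,3,7]=1  [1,3,7,8]=4  [3,6,7,8]=6  [4,5,6,8]=1  [5,6,7,8]=4
  size 5 → [0,1,3,7,8]=5  [1,3,6,7,8]=10  [2,4,5,6,8]=1  [3,5,6,7,8]=10  [4,5,6,7,8]=5
  size 6 → [0,1,3,6,7,8]=15  [1,3,5,6,7,8]=20  [2,4,5,6,7,8]=6  [3,4,5,6,7,8]=15
  size 7 → [0,1,3,5,6,7,8]=35  [1,3,4,5,6,7,8]=35  [2,3,4,5,6,7,8]=21
  first=0(a) contributes 56
  first=2(e) contributes 70
|[w]| = 126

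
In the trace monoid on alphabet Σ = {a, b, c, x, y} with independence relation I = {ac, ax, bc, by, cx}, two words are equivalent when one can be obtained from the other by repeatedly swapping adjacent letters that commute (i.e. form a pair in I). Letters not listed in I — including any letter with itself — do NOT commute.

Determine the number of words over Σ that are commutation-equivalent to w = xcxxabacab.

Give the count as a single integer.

180

0(x) covers ∅
1(c) covers ∅
2(x) covers 0:x
3(x) covers 2:x
4(a) covers ∅
5(b) covers 3:x, 4:a
6(a) covers 5:b
7(c) covers 1:c
8(a) covers 6:a
9(b) covers 8:a
floor of heap: 0:x, 1:c, 4:a
completions by unplaced set U, small U first (add the entries for U minus each lowest piece of U):
  |U|=1: {7}:1  {9}:1
  |U|=2: {1,7}:1  {7,9}:2  {8,9}:1
  |U|=3: {1,7,9}:3  {6,8,9}:1  {7,8,9}:3
  |U|=4: {1,7,8,9}:6  {5,6,8,9}:1  {6,7,8,9}:4
  |U|=5: {1,6,7,8,9}:10  {3,5,6,8,9}:1  {4,5,6,8,9}:1  {5,6,7,8,9}:5
  |U|=6: {1,5,6,7,8,9}:15  {2,3,5,6,8,9}:1  {3,4,5,6,8,9}:2  {3,5,6,7,8,9}:6  {4,5,6,7,8,9}:6
  |U|=7: {0,2,3,5,6,8,9}:1  {1,3,5,6,7,8,9}:21  {1,4,5,6,7,8,9}:21  {2,3,4,5,6,8,9}:3  {2,3,5,6,7,8,9}:7  {3,4,5,6,7,8,9}:14
  |U|=8: {0,2,3,4,5,6,8,9}:4  {0,2,3,5,6,7,8,9}:8  {1,2,3,5,6,7,8,9}:28  {1,3,4,5,6,7,8,9}:56  {2,3,4,5,6,7,8,9}:24
  start at 0(x): 108
  start at 1(c): 36
  start at 4(a): 36
sum over floor = 180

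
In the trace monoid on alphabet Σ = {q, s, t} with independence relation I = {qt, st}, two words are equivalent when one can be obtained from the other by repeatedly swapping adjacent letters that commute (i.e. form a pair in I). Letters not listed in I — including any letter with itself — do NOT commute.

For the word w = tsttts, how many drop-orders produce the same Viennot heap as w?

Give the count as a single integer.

15

0(t) covers ∅
1(s) covers ∅
2(t) covers 0:t
3(t) covers 2:t
4(t) covers 3:t
5(s) covers 1:s
floor of heap: 0:t, 1:s
completions by unplaced set U, small U first (add the entries for U minus each lowest piece of U):
  |U|=1: {4}:1  {5}:1
  |U|=2: {1,5}:1  {3,4}:1  {4,5}:2
  |U|=3: {1,4,5}:3  {2,3,4}:1  {3,4,5}:3
  |U|=4: {0,2,3,4}:1  {1,3,4,5}:6  {2,3,4,5}:4
  start at 0(t): 10
  start at 1(s): 5
sum over floor = 15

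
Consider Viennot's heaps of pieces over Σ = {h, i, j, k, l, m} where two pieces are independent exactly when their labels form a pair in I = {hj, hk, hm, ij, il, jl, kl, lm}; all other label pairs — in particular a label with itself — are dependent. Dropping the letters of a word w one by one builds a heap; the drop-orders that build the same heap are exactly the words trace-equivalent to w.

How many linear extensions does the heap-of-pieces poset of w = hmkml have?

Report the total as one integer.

0(h) covers ∅
1(m) covers ∅
2(k) covers 1:m
3(m) covers 2:k
4(l) covers 0:h
floor of heap: 0:h, 1:m
completions by unplaced set U, small U first (add the entries for U minus each lowest piece of U):
  |U|=1: {3}:1  {4}:1
  |U|=2: {0,4}:1  {2,3}:1  {3,4}:2
  |U|=3: {0,3,4}:3  {1,2,3}:1  {2,3,4}:3
  start at 0(h): 4
  start at 1(m): 6
sum over floor = 10

10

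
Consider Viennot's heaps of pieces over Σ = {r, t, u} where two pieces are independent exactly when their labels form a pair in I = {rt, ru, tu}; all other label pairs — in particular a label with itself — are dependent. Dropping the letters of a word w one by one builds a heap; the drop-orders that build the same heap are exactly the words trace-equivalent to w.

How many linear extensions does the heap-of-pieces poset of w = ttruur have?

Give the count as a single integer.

90

#0=t has no predecessor
#1=t depends on [0:t]
#2=r has no predecessor
#3=u has no predecessor
#4=u depends on [3:u]
#5=r depends on [2:r]
sources: [0:t, 2:r, 3:u]
N(rest) = Σ N(rest − s) over sources s of rest; N(one piece) = 1:
  size 1 → [1]=1  [4]=1  [5]=1
  size 2 → [0,1]=1  [1,4]=2  [1,5]=2  [2,5]=1  [3,4]=1  [4,5]=2
  size 3 → [0,1,4]=3  [0,1,5]=3  [1,2,5]=3  [1,3,4]=3  [1,4,5]=6  [2,4,5]=3  [3,4,5]=3
  size 4 → [0,1,2,5]=6  [0,1,3,4]=6  [0,1,4,5]=12  [1,2,4,5]=12  [1,3,4,5]=12  [2,3,4,5]=6
  first=0(t) contributes 30
  first=2(r) contributes 30
  first=3(u) contributes 30
|[w]| = 90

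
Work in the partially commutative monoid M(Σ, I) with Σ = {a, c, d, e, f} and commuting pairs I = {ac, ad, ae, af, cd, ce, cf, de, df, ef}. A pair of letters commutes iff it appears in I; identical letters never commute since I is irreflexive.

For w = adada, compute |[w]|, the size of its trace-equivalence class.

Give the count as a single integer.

#0=a has no predecessor
#1=d has no predecessor
#2=a depends on [0:a]
#3=d depends on [1:d]
#4=a depends on [2:a]
sources: [0:a, 1:d]
N(rest) = Σ N(rest − s) over sources s of rest; N(one piece) = 1:
  size 1 → [3]=1  [4]=1
  size 2 → [1,3]=1  [2,4]=1  [3,4]=2
  size 3 → [0,2,4]=1  [1,3,4]=3  [2,3,4]=3
  first=0(a) contributes 6
  first=1(d) contributes 4
|[w]| = 10

10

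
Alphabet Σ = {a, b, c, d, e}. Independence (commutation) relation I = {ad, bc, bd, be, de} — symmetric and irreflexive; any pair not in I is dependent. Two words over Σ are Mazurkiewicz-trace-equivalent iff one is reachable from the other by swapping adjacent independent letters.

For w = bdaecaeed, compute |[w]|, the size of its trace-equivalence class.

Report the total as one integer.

drop 0:b onto floor
drop 1:d onto floor
drop 2:a onto {0:b}
drop 3:e onto {2:a}
drop 4:c onto {1:d, 3:e}
drop 5:a onto {4:c}
drop 6:e onto {5:a}
drop 7:e onto {6:e}
drop 8:d onto {4:c}
ground layer = {0:b, 1:d}
drop-orders for the pieces not yet dropped (sum over which currently-grounded one goes next):
  1 to go: {7} 1  {8} 1
  2 to go: {6,7} 1  {7,8} 2
  3 to go: {5,6,7} 1  {6,7,8} 3
  4 to go: {5,6,7,8} 4
  5 to go: {4,5,6,7,8} 4
  6 to go: {1,4,5,6,7,8} 4  {3,4,5,6,7,8} 4
  7 to go: {1,3,4,5,6,7,8} 8  {2,3,4,5,6,7,8} 4
  if 0:b drops first: 12 orders
  if 1:d drops first: 4 orders
heap linearizations: 16

16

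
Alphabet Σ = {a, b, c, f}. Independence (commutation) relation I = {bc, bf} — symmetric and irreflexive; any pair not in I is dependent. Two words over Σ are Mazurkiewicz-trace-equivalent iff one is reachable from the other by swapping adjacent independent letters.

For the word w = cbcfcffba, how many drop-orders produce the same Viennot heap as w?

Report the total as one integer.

28

piece 0:c — minimal
piece 1:b — minimal
piece 2:c rests on {0:c}
piece 3:f rests on {2:c}
piece 4:c rests on {3:f}
piece 5:f rests on {4:c}
piece 6:f rests on {5:f}
piece 7:b rests on {1:b}
piece 8:a rests on {6:f, 7:b}
minimal pieces: {0:c, 1:b}
ways to finish when only these pieces remain (= sum over removing one remaining piece with nothing left below it):
  1 left: {8}→1
  2 left: {6,8}→1  {7,8}→1
  3 left: {1,7,8}→1  {5,6,8}→1  {6,7,8}→2
  4 left: {1,6,7,8}→3  {4,5,6,8}→1  {5,6,7,8}→3
  5 left: {1,5,6,7,8}→6  {3,4,5,6,8}→1  {4,5,6,7,8}→4
  6 left: {1,4,5,6,7,8}→10  {2,3,4,5,6,8}→1  {3,4,5,6,7,8}→5
  7 left: {0,2,3,4,5,6,8}→1  {1,3,4,5,6,7,8}→15  {2,3,4,5,6,7,8}→6
  placing 0:c first → 21 extensions
  placing 1:b first → 7 extensions
total linear extensions = 28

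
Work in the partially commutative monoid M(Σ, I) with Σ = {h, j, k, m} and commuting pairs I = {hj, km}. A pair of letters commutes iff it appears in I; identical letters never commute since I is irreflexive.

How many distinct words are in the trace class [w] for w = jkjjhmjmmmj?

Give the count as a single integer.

piece 0:j — minimal
piece 1:k rests on {0:j}
piece 2:j rests on {1:k}
piece 3:j rests on {2:j}
piece 4:h rests on {1:k}
piece 5:m rests on {3:j, 4:h}
piece 6:j rests on {5:m}
piece 7:m rests on {6:j}
piece 8:m rests on {7:m}
piece 9:m rests on {8:m}
piece 10:j rests on {9:m}
minimal pieces: {0:j}
ways to finish when only these pieces remain (= sum over removing one remaining piece with nothing left below it):
  1 left: {10}→1
  2 left: {9,10}→1
  3 left: {8,9,10}→1
  4 left: {7,8,9,10}→1
  5 left: {6,7,8,9,10}→1
  6 left: {5,6,7,8,9,10}→1
  7 left: {3,5,6,7,8,9,10}→1  {4,5,6,7,8,9,10}→1
  8 left: {2,3,5,6,7,8,9,10}→1  {3,4,5,6,7,8,9,10}→2
  9 left: {2,3,4,5,6,7,8,9,10}→3
  placing 0:j first → 3 extensions

3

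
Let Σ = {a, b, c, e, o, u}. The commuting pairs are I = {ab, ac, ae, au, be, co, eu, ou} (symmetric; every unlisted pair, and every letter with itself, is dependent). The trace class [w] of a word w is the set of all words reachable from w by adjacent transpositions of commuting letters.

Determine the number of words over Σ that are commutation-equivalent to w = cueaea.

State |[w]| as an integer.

drop 0:c onto floor
drop 1:u onto {0:c}
drop 2:e onto {0:c}
drop 3:a onto floor
drop 4:e onto {2:e}
drop 5:a onto {3:a}
ground layer = {0:c, 3:a}
drop-orders for the pieces not yet dropped (sum over which currently-grounded one goes next):
  1 to go: {1} 1  {4} 1  {5} 1
  2 to go: {1,4} 2  {1,5} 2  {2,4} 1  {3,5} 1  {4,5} 2
  3 to go: {1,2,4} 3  {1,3,5} 3  {1,4,5} 6  {2,4,5} 3  {3,4,5} 3
  4 to go: {0,1,2,4} 3  {1,2,4,5} 12  {1,3,4,5} 12  {2,3,4,5} 6
  if 0:c drops first: 30 orders
  if 3:a drops first: 15 orders
heap linearizations: 45

45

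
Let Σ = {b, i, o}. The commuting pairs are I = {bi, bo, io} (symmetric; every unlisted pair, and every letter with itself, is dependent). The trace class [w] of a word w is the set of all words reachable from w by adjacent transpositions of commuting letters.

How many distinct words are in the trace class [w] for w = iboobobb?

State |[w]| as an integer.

piece 0:i — minimal
piece 1:b — minimal
piece 2:o — minimal
piece 3:o rests on {2:o}
piece 4:b rests on {1:b}
piece 5:o rests on {3:o}
piece 6:b rests on {4:b}
piece 7:b rests on {6:b}
minimal pieces: {0:i, 1:b, 2:o}
ways to finish when only these pieces remain (= sum over removing one remaining piece with nothing left below it):
  1 left: {0}→1  {5}→1  {7}→1
  2 left: {0,5}→2  {0,7}→2  {3,5}→1  {5,7}→2  {6,7}→1
  3 left: {0,3,5}→3  {0,5,7}→6  {0,6,7}→3  {2,3,5}→1  {3,5,7}→3  {4,6,7}→1  {5,6,7}→3
  4 left: {0,2,3,5}→4  {0,3,5,7}→12  {0,4,6,7}→4  {0,5,6,7}→12  {1,4,6,7}→1  {2,3,5,7}→4  {3,5,6,7}→6  {4,5,6,7}→4
  5 left: {0,1,4,6,7}→5  {0,2,3,5,7}→20  {0,3,5,6,7}→30  {0,4,5,6,7}→20  {1,4,5,6,7}→5  {2,3,5,6,7}→10  {3,4,5,6,7}→10
  6 left: {0,1,4,5,6,7}→30  {0,2,3,5,6,7}→60  {0,3,4,5,6,7}→60  {1,3,4,5,6,7}→15  {2,3,4,5,6,7}→20
  placing 0:i first → 35 extensions
  placing 1:b first → 140 extensions
  placing 2:o first → 105 extensions
total linear extensions = 280

280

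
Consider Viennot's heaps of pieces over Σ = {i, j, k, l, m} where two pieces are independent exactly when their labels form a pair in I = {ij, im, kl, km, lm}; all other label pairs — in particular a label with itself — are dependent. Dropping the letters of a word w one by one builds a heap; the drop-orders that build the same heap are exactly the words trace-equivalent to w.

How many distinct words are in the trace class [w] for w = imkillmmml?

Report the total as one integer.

210

piece 0:i — minimal
piece 1:m — minimal
piece 2:k rests on {0:i}
piece 3:i rests on {2:k}
piece 4:l rests on {3:i}
piece 5:l rests on {4:l}
piece 6:m rests on {1:m}
piece 7:m rests on {6:m}
piece 8:m rests on {7:m}
piece 9:l rests on {5:l}
minimal pieces: {0:i, 1:m}
ways to finish when only these pieces remain (= sum over removing one remaining piece with nothing left below it):
  1 left: {8}→1  {9}→1
  2 left: {5,9}→1  {7,8}→1  {8,9}→2
  3 left: {4,5,9}→1  {5,8,9}→3  {6,7,8}→1  {7,8,9}→3
  4 left: {1,6,7,8}→1  {3,4,5,9}→1  {4,5,8,9}→4  {5,7,8,9}→6  {6,7,8,9}→4
  5 left: {1,6,7,8,9}→5  {2,3,4,5,9}→1  {3,4,5,8,9}→5  {4,5,7,8,9}→10  {5,6,7,8,9}→10
  6 left: {0,2,3,4,5,9}→1  {1,5,6,7,8,9}→15  {2,3,4,5,8,9}→6  {3,4,5,7,8,9}→15  {4,5,6,7,8,9}→20
  7 left: {0,2,3,4,5,8,9}→7  {1,4,5,6,7,8,9}→35  {2,3,4,5,7,8,9}→21  {3,4,5,6,7,8,9}→35
  8 left: {0,2,3,4,5,7,8,9}→28  {1,3,4,5,6,7,8,9}→70  {2,3,4,5,6,7,8,9}→56
  placing 0:i first → 126 extensions
  placing 1:m first → 84 extensions
total linear extensions = 210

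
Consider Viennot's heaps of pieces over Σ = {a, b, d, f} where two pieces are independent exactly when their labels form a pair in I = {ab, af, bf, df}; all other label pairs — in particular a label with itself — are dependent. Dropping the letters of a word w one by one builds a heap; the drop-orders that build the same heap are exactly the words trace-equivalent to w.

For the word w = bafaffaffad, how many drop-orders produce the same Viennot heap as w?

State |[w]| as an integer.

drop 0:b onto floor
drop 1:a onto floor
drop 2:f onto floor
drop 3:a onto {1:a}
drop 4:f onto {2:f}
drop 5:f onto {4:f}
drop 6:a onto {3:a}
drop 7:f onto {5:f}
drop 8:f onto {7:f}
drop 9:a onto {6:a}
drop 10:d onto {0:b, 9:a}
ground layer = {0:b, 1:a, 2:f}
drop-orders for the pieces not yet dropped (sum over which currently-grounded one goes next):
  1 to go: {8} 1  {10} 1
  2 to go: {0,10} 1  {7,8} 1  {8,10} 2  {9,10} 1
  3 to go: {0,8,10} 3  {0,9,10} 2  {5,7,8} 1  {6,9,10} 1  {7,8,10} 3  {8,9,10} 3
  4 to go: {0,6,9,10} 3  {0,7,8,10} 6  {0,8,9,10} 8  {3,6,9,10} 1  {4,5,7,8} 1  {5,7,8,10} 4  {6,8,9,10} 4  {7,8,9,10} 6
  5 to go: {0,3,6,9,10} 4  {0,5,7,8,10} 10  {0,6,8,9,10} 15  {0,7,8,9,10} 20  {1,3,6,9,10} 1  {2,4,5,7,8} 1  {3,6,8,9,10} 5  {4,5,7,8,10} 5  {5,7,8,9,10} 10  {6,7,8,9,10} 10
  6 to go: {0,1,3,6,9,10} 5  {0,3,6,8,9,10} 24  {0,4,5,7,8,10} 15  {0,5,7,8,9,10} 40  {0,6,7,8,9,10} 45  {1,3,6,8,9,10} 6  {2,4,5,7,8,10} 6  {3,6,7,8,9,10} 15  {4,5,7,8,9,10} 15  {5,6,7,8,9,10} 20
  7 to go: {0,1,3,6,8,9,10} 35  {0,2,4,5,7,8,10} 21  {0,3,6,7,8,9,10} 84  {0,4,5,7,8,9,10} 70  {0,5,6,7,8,9,10} 105  {1,3,6,7,8,9,10} 21  {2,4,5,7,8,9,10} 21  {3,5,6,7,8,9,10} 35  {4,5,6,7,8,9,10} 35
  8 to go: {0,1,3,6,7,8,9,10} 140  {0,2,4,5,7,8,9,10} 112  {0,3,5,6,7,8,9,10} 224  {0,4,5,6,7,8,9,10} 210  {1,3,5,6,7,8,9,10} 56  {2,4,5,6,7,8,9,10} 56  {3,4,5,6,7,8,9,10} 70
  9 to go: {0,1,3,5,6,7,8,9,10} 420  {0,2,4,5,6,7,8,9,10} 378  {0,3,4,5,6,7,8,9,10} 504  {1,3,4,5,6,7,8,9,10} 126  {2,3,4,5,6,7,8,9,10} 126
  if 0:b drops first: 252 orders
  if 1:a drops first: 1008 orders
  if 2:f drops first: 1050 orders
heap linearizations: 2310

2310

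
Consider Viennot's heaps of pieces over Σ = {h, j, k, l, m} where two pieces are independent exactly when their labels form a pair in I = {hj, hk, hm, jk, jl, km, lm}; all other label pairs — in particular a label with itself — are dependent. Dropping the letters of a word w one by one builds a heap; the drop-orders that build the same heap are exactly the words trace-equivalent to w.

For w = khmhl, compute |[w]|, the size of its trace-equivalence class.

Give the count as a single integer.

drop 0:k onto floor
drop 1:h onto floor
drop 2:m onto floor
drop 3:h onto {1:h}
drop 4:l onto {0:k, 3:h}
ground layer = {0:k, 1:h, 2:m}
drop-orders for the pieces not yet dropped (sum over which currently-grounded one goes next):
  1 to go: {2} 1  {4} 1
  2 to go: {0,4} 1  {2,4} 2  {3,4} 1
  3 to go: {0,2,4} 3  {0,3,4} 2  {1,3,4} 1  {2,3,4} 3
  if 0:k drops first: 4 orders
  if 1:h drops first: 8 orders
  if 2:m drops first: 3 orders
heap linearizations: 15

15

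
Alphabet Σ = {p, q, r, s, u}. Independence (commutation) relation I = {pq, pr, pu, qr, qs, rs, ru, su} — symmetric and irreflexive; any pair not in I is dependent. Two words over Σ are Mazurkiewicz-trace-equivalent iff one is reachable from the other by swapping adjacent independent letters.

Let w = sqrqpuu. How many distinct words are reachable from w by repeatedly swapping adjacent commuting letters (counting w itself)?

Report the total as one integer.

0(s) covers ∅
1(q) covers ∅
2(r) covers ∅
3(q) covers 1:q
4(p) covers 0:s
5(u) covers 3:q
6(u) covers 5:u
floor of heap: 0:s, 1:q, 2:r
completions by unplaced set U, small U first (add the entries for U minus each lowest piece of U):
  |U|=1: {2}:1  {4}:1  {6}:1
  |U|=2: {0,4}:1  {2,4}:2  {2,6}:2  {4,6}:2  {5,6}:1
  |U|=3: {0,2,4}:3  {0,4,6}:3  {2,4,6}:6  {2,5,6}:3  {3,5,6}:1  {4,5,6}:3
  |U|=4: {0,2,4,6}:12  {0,4,5,6}:6  {1,3,5,6}:1  {2,3,5,6}:4  {2,4,5,6}:12  {3,4,5,6}:4
  |U|=5: {0,2,4,5,6}:30  {0,3,4,5,6}:10  {1,2,3,5,6}:5  {1,3,4,5,6}:5  {2,3,4,5,6}:20
  start at 0(s): 30
  start at 1(q): 60
  start at 2(r): 15
sum over floor = 105

105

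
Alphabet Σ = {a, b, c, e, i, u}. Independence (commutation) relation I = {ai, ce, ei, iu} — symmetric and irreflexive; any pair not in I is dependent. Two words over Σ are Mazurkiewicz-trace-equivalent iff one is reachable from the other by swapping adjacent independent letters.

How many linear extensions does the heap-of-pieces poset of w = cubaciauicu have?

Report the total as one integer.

drop 0:c onto floor
drop 1:u onto {0:c}
drop 2:b onto {1:u}
drop 3:a onto {2:b}
drop 4:c onto {3:a}
drop 5:i onto {4:c}
drop 6:a onto {4:c}
drop 7:u onto {6:a}
drop 8:i onto {5:i}
drop 9:c onto {7:u, 8:i}
drop 10:u onto {9:c}
ground layer = {0:c}
drop-orders for the pieces not yet dropped (sum over which currently-grounded one goes next):
  1 to go: {10} 1
  2 to go: {9,10} 1
  3 to go: {7,9,10} 1  {8,9,10} 1
  4 to go: {5,8,9,10} 1  {6,7,9,10} 1  {7,8,9,10} 2
  5 to go: {5,7,8,9,10} 3  {6,7,8,9,10} 3
  6 to go: {5,6,7,8,9,10} 6
  7 to go: {4,5,6,7,8,9,10} 6
  8 to go: {3,4,5,6,7,8,9,10} 6
  9 to go: {2,3,4,5,6,7,8,9,10} 6
  if 0:c drops first: 6 orders

6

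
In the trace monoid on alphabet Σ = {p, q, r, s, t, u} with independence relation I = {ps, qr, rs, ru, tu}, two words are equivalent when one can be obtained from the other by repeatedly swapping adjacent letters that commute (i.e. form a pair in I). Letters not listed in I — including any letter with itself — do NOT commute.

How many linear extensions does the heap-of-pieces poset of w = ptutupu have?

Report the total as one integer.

#0=p has no predecessor
#1=t depends on [0:p]
#2=u depends on [0:p]
#3=t depends on [1:t]
#4=u depends on [2:u]
#5=p depends on [3:t, 4:u]
#6=u depends on [5:p]
sources: [0:p]
N(rest) = Σ N(rest − s) over sources s of rest; N(one piece) = 1:
  size 1 → [6]=1
  size 2 → [5,6]=1
  size 3 → [3,5,6]=1  [4,5,6]=1
  size 4 → [1,3,5,6]=1  [2,4,5,6]=1  [3,4,5,6]=2
  size 5 → [1,3,4,5,6]=3  [2,3,4,5,6]=3
  first=0(p) contributes 6

6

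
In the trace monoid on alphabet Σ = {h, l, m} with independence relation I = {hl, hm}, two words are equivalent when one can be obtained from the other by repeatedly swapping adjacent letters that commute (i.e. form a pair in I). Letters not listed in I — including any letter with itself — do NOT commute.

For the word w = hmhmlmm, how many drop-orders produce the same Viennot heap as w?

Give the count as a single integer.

21

drop 0:h onto floor
drop 1:m onto floor
drop 2:h onto {0:h}
drop 3:m onto {1:m}
drop 4:l onto {3:m}
drop 5:m onto {4:l}
drop 6:m onto {5:m}
ground layer = {0:h, 1:m}
drop-orders for the pieces not yet dropped (sum over which currently-grounded one goes next):
  1 to go: {2} 1  {6} 1
  2 to go: {0,2} 1  {2,6} 2  {5,6} 1
  3 to go: {0,2,6} 3  {2,5,6} 3  {4,5,6} 1
  4 to go: {0,2,5,6} 6  {2,4,5,6} 4  {3,4,5,6} 1
  5 to go: {0,2,4,5,6} 10  {1,3,4,5,6} 1  {2,3,4,5,6} 5
  if 0:h drops first: 6 orders
  if 1:m drops first: 15 orders
heap linearizations: 21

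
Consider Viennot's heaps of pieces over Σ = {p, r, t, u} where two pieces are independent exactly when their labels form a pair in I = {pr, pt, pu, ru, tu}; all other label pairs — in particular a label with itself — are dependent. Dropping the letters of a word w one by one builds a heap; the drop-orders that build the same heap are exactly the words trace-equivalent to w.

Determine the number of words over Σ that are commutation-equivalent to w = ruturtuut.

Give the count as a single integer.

126

drop 0:r onto floor
drop 1:u onto floor
drop 2:t onto {0:r}
drop 3:u onto {1:u}
drop 4:r onto {2:t}
drop 5:t onto {4:r}
drop 6:u onto {3:u}
drop 7:u onto {6:u}
drop 8:t onto {5:t}
ground layer = {0:r, 1:u}
drop-orders for the pieces not yet dropped (sum over which currently-grounded one goes next):
  1 to go: {7} 1  {8} 1
  2 to go: {5,8} 1  {6,7} 1  {7,8} 2
  3 to go: {3,6,7} 1  {4,5,8} 1  {5,7,8} 3  {6,7,8} 3
  4 to go: {1,3,6,7} 1  {2,4,5,8} 1  {3,6,7,8} 4  {4,5,7,8} 4  {5,6,7,8} 6
  5 to go: {0,2,4,5,8} 1  {1,3,6,7,8} 5  {2,4,5,7,8} 5  {3,5,6,7,8} 10  {4,5,6,7,8} 10
  6 to go: {0,2,4,5,7,8} 6  {1,3,5,6,7,8} 15  {2,4,5,6,7,8} 15  {3,4,5,6,7,8} 20
  7 to go: {0,2,4,5,6,7,8} 21  {1,3,4,5,6,7,8} 35  {2,3,4,5,6,7,8} 35
  if 0:r drops first: 70 orders
  if 1:u drops first: 56 orders
heap linearizations: 126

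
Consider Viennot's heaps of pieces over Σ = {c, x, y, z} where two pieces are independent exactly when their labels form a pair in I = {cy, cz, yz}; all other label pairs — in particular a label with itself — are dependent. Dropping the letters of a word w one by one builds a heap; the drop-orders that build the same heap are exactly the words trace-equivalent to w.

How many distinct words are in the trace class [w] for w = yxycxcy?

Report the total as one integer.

#0=y has no predecessor
#1=x depends on [0:y]
#2=y depends on [1:x]
#3=c depends on [1:x]
#4=x depends on [2:y, 3:c]
#5=c depends on [4:x]
#6=y depends on [4:x]
sources: [0:y]
N(rest) = Σ N(rest − s) over sources s of rest; N(one piece) = 1:
  size 1 → [5]=1  [6]=1
  size 2 → [5,6]=2
  size 3 → [4,5,6]=2
  size 4 → [2,4,5,6]=2  [3,4,5,6]=2
  size 5 → [2,3,4,5,6]=4
  first=0(y) contributes 4

4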